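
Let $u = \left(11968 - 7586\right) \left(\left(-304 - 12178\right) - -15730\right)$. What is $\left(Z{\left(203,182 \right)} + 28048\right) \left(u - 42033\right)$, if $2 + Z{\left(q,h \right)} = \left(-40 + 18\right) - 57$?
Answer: $396871390801$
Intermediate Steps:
$u = 14232736$ ($u = 4382 \left(\left(-304 - 12178\right) + 15730\right) = 4382 \left(-12482 + 15730\right) = 4382 \cdot 3248 = 14232736$)
$Z{\left(q,h \right)} = -81$ ($Z{\left(q,h \right)} = -2 + \left(\left(-40 + 18\right) - 57\right) = -2 - 79 = -81$)
$\left(Z{\left(203,182 \right)} + 28048\right) \left(u - 42033\right) = \left(-81 + 28048\right) \left(14232736 - 42033\right) = 27967 \cdot 14190703 = 396871390801$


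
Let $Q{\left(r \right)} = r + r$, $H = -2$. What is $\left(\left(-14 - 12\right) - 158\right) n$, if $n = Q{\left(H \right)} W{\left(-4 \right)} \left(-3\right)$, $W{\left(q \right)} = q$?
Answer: $8832$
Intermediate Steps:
$Q{\left(r \right)} = 2 r$
$n = -48$ ($n = 2 \left(-2\right) \left(-4\right) \left(-3\right) = \left(-4\right) \left(-4\right) \left(-3\right) = 16 \left(-3\right) = -48$)
$\left(\left(-14 - 12\right) - 158\right) n = \left(\left(-14 - 12\right) - 158\right) \left(-48\right) = \left(-26 - 158\right) \left(-48\right) = \left(-184\right) \left(-48\right) = 8832$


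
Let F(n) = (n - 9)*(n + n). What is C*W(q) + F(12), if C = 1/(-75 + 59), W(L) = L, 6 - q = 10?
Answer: 289/4 ≈ 72.250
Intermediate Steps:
q = -4 (q = 6 - 1*10 = 6 - 10 = -4)
F(n) = 2*n*(-9 + n) (F(n) = (-9 + n)*(2*n) = 2*n*(-9 + n))
C = -1/16 (C = 1/(-16) = -1/16 ≈ -0.062500)
C*W(q) + F(12) = -1/16*(-4) + 2*12*(-9 + 12) = 1/4 + 2*12*3 = 1/4 + 72 = 289/4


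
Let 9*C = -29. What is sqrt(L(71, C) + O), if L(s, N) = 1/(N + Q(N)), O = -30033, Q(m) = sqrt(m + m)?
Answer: 3*sqrt(3)*sqrt((32258 - 3337*I*sqrt(58))/(-29 + 3*I*sqrt(58))) ≈ 0.00043526 - 173.3*I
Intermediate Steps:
Q(m) = sqrt(2)*sqrt(m) (Q(m) = sqrt(2*m) = sqrt(2)*sqrt(m))
C = -29/9 (C = (1/9)*(-29) = -29/9 ≈ -3.2222)
L(s, N) = 1/(N + sqrt(2)*sqrt(N))
sqrt(L(71, C) + O) = sqrt(1/(-29/9 + sqrt(2)*sqrt(-29/9)) - 30033) = sqrt(1/(-29/9 + sqrt(2)*(I*sqrt(29)/3)) - 30033) = sqrt(1/(-29/9 + I*sqrt(58)/3) - 30033) = sqrt(-30033 + 1/(-29/9 + I*sqrt(58)/3))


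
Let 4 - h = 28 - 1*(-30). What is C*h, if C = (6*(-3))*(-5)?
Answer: -4860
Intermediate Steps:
C = 90 (C = -18*(-5) = 90)
h = -54 (h = 4 - (28 - 1*(-30)) = 4 - (28 + 30) = 4 - 1*58 = 4 - 58 = -54)
C*h = 90*(-54) = -4860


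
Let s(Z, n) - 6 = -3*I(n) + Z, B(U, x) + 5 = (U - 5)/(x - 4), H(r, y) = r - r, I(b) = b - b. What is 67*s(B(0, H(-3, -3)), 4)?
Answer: 603/4 ≈ 150.75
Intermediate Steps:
I(b) = 0
H(r, y) = 0
B(U, x) = -5 + (-5 + U)/(-4 + x) (B(U, x) = -5 + (U - 5)/(x - 4) = -5 + (-5 + U)/(-4 + x))
s(Z, n) = 6 + Z (s(Z, n) = 6 + (-3*0 + Z) = 6 + (0 + Z) = 6 + Z)
67*s(B(0, H(-3, -3)), 4) = 67*(6 + (15 + 0 - 5*0)/(-4 + 0)) = 67*(6 + (15 + 0 + 0)/(-4)) = 67*(6 - ¼*15) = 67*(6 - 15/4) = 67*(9/4) = 603/4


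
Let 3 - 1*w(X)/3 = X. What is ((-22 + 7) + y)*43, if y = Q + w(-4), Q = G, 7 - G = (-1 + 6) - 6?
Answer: 602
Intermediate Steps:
w(X) = 9 - 3*X
G = 8 (G = 7 - ((-1 + 6) - 6) = 7 - (5 - 6) = 7 - 1*(-1) = 7 + 1 = 8)
Q = 8
y = 29 (y = 8 + (9 - 3*(-4)) = 8 + (9 + 12) = 8 + 21 = 29)
((-22 + 7) + y)*43 = ((-22 + 7) + 29)*43 = (-15 + 29)*43 = 14*43 = 602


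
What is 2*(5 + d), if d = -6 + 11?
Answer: 20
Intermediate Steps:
d = 5
2*(5 + d) = 2*(5 + 5) = 2*10 = 20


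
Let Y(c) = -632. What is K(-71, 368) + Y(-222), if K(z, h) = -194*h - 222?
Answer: -72246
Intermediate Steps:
K(z, h) = -222 - 194*h
K(-71, 368) + Y(-222) = (-222 - 194*368) - 632 = (-222 - 71392) - 632 = -71614 - 632 = -72246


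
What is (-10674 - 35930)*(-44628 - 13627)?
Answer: 2714916020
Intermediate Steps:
(-10674 - 35930)*(-44628 - 13627) = -46604*(-58255) = 2714916020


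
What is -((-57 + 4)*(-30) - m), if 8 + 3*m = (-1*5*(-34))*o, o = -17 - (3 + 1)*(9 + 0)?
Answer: -4596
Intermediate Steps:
o = -53 (o = -17 - 4*9 = -17 - 1*36 = -17 - 36 = -53)
m = -3006 (m = -8/3 + ((-1*5*(-34))*(-53))/3 = -8/3 + (-5*(-34)*(-53))/3 = -8/3 + (170*(-53))/3 = -8/3 + (⅓)*(-9010) = -8/3 - 9010/3 = -3006)
-((-57 + 4)*(-30) - m) = -((-57 + 4)*(-30) - 1*(-3006)) = -(-53*(-30) + 3006) = -(1590 + 3006) = -1*4596 = -4596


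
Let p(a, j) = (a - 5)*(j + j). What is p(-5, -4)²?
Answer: 6400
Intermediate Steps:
p(a, j) = 2*j*(-5 + a) (p(a, j) = (-5 + a)*(2*j) = 2*j*(-5 + a))
p(-5, -4)² = (2*(-4)*(-5 - 5))² = (2*(-4)*(-10))² = 80² = 6400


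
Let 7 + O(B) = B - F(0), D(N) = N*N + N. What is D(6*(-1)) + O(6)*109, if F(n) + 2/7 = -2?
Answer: 1191/7 ≈ 170.14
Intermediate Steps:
F(n) = -16/7 (F(n) = -2/7 - 2 = -16/7)
D(N) = N + N² (D(N) = N² + N = N + N²)
O(B) = -33/7 + B (O(B) = -7 + (B - 1*(-16/7)) = -7 + (B + 16/7) = -7 + (16/7 + B) = -33/7 + B)
D(6*(-1)) + O(6)*109 = (6*(-1))*(1 + 6*(-1)) + (-33/7 + 6)*109 = -6*(1 - 6) + (9/7)*109 = -6*(-5) + 981/7 = 30 + 981/7 = 1191/7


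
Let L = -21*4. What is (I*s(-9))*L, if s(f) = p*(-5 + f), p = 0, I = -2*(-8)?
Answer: 0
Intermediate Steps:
L = -84
I = 16
s(f) = 0 (s(f) = 0*(-5 + f) = 0)
(I*s(-9))*L = (16*0)*(-84) = 0*(-84) = 0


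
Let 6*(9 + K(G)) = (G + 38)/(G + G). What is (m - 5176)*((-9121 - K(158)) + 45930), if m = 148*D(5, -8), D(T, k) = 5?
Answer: -38707832894/237 ≈ -1.6332e+8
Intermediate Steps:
K(G) = -9 + (38 + G)/(12*G) (K(G) = -9 + ((G + 38)/(G + G))/6 = -9 + ((38 + G)/((2*G)))/6 = -9 + ((38 + G)*(1/(2*G)))/6 = -9 + ((38 + G)/(2*G))/6 = -9 + (38 + G)/(12*G))
m = 740 (m = 148*5 = 740)
(m - 5176)*((-9121 - K(158)) + 45930) = (740 - 5176)*((-9121 - (38 - 107*158)/(12*158)) + 45930) = -4436*((-9121 - (38 - 16906)/(12*158)) + 45930) = -4436*((-9121 - (-16868)/(12*158)) + 45930) = -4436*((-9121 - 1*(-4217/474)) + 45930) = -4436*((-9121 + 4217/474) + 45930) = -4436*(-4319137/474 + 45930) = -4436*17451683/474 = -38707832894/237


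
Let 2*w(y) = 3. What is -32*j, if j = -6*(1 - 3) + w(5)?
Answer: -432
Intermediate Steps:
w(y) = 3/2 (w(y) = (½)*3 = 3/2)
j = 27/2 (j = -6*(1 - 3) + 3/2 = -6*(-2) + 3/2 = 12 + 3/2 = 27/2 ≈ 13.500)
-32*j = -32*27/2 = -432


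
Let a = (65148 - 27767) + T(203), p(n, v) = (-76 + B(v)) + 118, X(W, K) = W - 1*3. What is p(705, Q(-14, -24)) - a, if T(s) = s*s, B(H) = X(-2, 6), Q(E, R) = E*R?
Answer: -78553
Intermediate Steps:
X(W, K) = -3 + W (X(W, K) = W - 3 = -3 + W)
B(H) = -5 (B(H) = -3 - 2 = -5)
p(n, v) = 37 (p(n, v) = (-76 - 5) + 118 = -81 + 118 = 37)
T(s) = s²
a = 78590 (a = (65148 - 27767) + 203² = 37381 + 41209 = 78590)
p(705, Q(-14, -24)) - a = 37 - 1*78590 = 37 - 78590 = -78553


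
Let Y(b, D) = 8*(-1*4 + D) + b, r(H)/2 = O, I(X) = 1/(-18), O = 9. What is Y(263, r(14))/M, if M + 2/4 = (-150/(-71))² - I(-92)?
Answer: 17013375/182336 ≈ 93.308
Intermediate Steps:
I(X) = -1/18
r(H) = 18 (r(H) = 2*9 = 18)
Y(b, D) = -32 + b + 8*D (Y(b, D) = 8*(-4 + D) + b = (-32 + 8*D) + b = -32 + b + 8*D)
M = 182336/45369 (M = -½ + ((-150/(-71))² - 1*(-1/18)) = -½ + ((-150*(-1/71))² + 1/18) = -½ + ((150/71)² + 1/18) = -½ + (22500/5041 + 1/18) = -½ + 410041/90738 = 182336/45369 ≈ 4.0190)
Y(263, r(14))/M = (-32 + 263 + 8*18)/(182336/45369) = (-32 + 263 + 144)*(45369/182336) = 375*(45369/182336) = 17013375/182336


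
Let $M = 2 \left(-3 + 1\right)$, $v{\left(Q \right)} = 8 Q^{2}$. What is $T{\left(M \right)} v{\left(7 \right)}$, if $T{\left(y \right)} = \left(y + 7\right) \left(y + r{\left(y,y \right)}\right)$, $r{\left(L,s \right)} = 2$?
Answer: $-2352$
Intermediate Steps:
$M = -4$ ($M = 2 \left(-2\right) = -4$)
$T{\left(y \right)} = \left(2 + y\right) \left(7 + y\right)$ ($T{\left(y \right)} = \left(y + 7\right) \left(y + 2\right) = \left(7 + y\right) \left(2 + y\right) = \left(2 + y\right) \left(7 + y\right)$)
$T{\left(M \right)} v{\left(7 \right)} = \left(14 + \left(-4\right)^{2} + 9 \left(-4\right)\right) 8 \cdot 7^{2} = \left(14 + 16 - 36\right) 8 \cdot 49 = \left(-6\right) 392 = -2352$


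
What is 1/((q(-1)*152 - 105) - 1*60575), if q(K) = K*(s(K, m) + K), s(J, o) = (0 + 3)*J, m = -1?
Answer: -1/60072 ≈ -1.6647e-5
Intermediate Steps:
s(J, o) = 3*J
q(K) = 4*K² (q(K) = K*(3*K + K) = K*(4*K) = 4*K²)
1/((q(-1)*152 - 105) - 1*60575) = 1/(((4*(-1)²)*152 - 105) - 1*60575) = 1/(((4*1)*152 - 105) - 60575) = 1/((4*152 - 105) - 60575) = 1/((608 - 105) - 60575) = 1/(503 - 60575) = 1/(-60072) = -1/60072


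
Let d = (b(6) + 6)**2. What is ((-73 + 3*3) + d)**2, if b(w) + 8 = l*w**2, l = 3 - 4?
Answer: 1904400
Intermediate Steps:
l = -1
b(w) = -8 - w**2
d = 1444 (d = ((-8 - 1*6**2) + 6)**2 = ((-8 - 1*36) + 6)**2 = ((-8 - 36) + 6)**2 = (-44 + 6)**2 = (-38)**2 = 1444)
((-73 + 3*3) + d)**2 = ((-73 + 3*3) + 1444)**2 = ((-73 + 9) + 1444)**2 = (-64 + 1444)**2 = 1380**2 = 1904400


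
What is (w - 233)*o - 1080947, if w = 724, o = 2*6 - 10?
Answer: -1079965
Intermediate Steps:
o = 2 (o = 12 - 10 = 2)
(w - 233)*o - 1080947 = (724 - 233)*2 - 1080947 = 491*2 - 1080947 = 982 - 1080947 = -1079965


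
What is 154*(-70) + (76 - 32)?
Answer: -10736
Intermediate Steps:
154*(-70) + (76 - 32) = -10780 + 44 = -10736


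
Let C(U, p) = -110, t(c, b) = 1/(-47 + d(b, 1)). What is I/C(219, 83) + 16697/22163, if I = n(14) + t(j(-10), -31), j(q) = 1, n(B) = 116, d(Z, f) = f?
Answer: -613687/2038996 ≈ -0.30097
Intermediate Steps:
t(c, b) = -1/46 (t(c, b) = 1/(-47 + 1) = 1/(-46) = -1/46)
I = 5335/46 (I = 116 - 1/46 = 5335/46 ≈ 115.98)
I/C(219, 83) + 16697/22163 = (5335/46)/(-110) + 16697/22163 = (5335/46)*(-1/110) + 16697*(1/22163) = -97/92 + 16697/22163 = -613687/2038996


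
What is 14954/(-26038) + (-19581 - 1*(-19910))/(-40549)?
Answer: -307468124/527907431 ≈ -0.58243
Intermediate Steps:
14954/(-26038) + (-19581 - 1*(-19910))/(-40549) = 14954*(-1/26038) + (-19581 + 19910)*(-1/40549) = -7477/13019 + 329*(-1/40549) = -7477/13019 - 329/40549 = -307468124/527907431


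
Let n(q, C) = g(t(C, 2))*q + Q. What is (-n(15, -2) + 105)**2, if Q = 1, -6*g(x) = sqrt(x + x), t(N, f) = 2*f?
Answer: 10866 + 1040*sqrt(2) ≈ 12337.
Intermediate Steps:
g(x) = -sqrt(2)*sqrt(x)/6 (g(x) = -sqrt(x + x)/6 = -sqrt(2)*sqrt(x)/6)
n(q, C) = 1 - q*sqrt(2)/3 (n(q, C) = (-sqrt(2)*sqrt(2*2)/6)*q + 1 = (-sqrt(2)*sqrt(4)/6)*q + 1 = (-1/6*sqrt(2)*2)*q + 1 = (-sqrt(2)/3)*q + 1 = -q*sqrt(2)/3 + 1 = 1 - q*sqrt(2)/3)
(-n(15, -2) + 105)**2 = (-(1 - 1/3*15*sqrt(2)) + 105)**2 = (-(1 - 5*sqrt(2)) + 105)**2 = ((-1 + 5*sqrt(2)) + 105)**2 = (104 + 5*sqrt(2))**2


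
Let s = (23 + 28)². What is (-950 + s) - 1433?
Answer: 218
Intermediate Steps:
s = 2601 (s = 51² = 2601)
(-950 + s) - 1433 = (-950 + 2601) - 1433 = 1651 - 1433 = 218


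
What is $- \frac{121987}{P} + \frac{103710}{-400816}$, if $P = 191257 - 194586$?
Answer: $\frac{24274545401}{667158232} \approx 36.385$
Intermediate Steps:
$P = -3329$
$- \frac{121987}{P} + \frac{103710}{-400816} = - \frac{121987}{-3329} + \frac{103710}{-400816} = \left(-121987\right) \left(- \frac{1}{3329}\right) + 103710 \left(- \frac{1}{400816}\right) = \frac{121987}{3329} - \frac{51855}{200408} = \frac{24274545401}{667158232}$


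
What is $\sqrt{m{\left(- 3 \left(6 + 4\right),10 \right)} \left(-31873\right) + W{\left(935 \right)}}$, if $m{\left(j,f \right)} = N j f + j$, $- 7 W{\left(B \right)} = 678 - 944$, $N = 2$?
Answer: $2 \sqrt{5020007} \approx 4481.1$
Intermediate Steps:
$W{\left(B \right)} = 38$ ($W{\left(B \right)} = - \frac{678 - 944}{7} = \left(- \frac{1}{7}\right) \left(-266\right) = 38$)
$m{\left(j,f \right)} = j + 2 f j$ ($m{\left(j,f \right)} = 2 j f + j = 2 f j + j = j + 2 f j$)
$\sqrt{m{\left(- 3 \left(6 + 4\right),10 \right)} \left(-31873\right) + W{\left(935 \right)}} = \sqrt{- 3 \left(6 + 4\right) \left(1 + 2 \cdot 10\right) \left(-31873\right) + 38} = \sqrt{\left(-3\right) 10 \left(1 + 20\right) \left(-31873\right) + 38} = \sqrt{\left(-30\right) 21 \left(-31873\right) + 38} = \sqrt{\left(-630\right) \left(-31873\right) + 38} = \sqrt{20079990 + 38} = \sqrt{20080028} = 2 \sqrt{5020007}$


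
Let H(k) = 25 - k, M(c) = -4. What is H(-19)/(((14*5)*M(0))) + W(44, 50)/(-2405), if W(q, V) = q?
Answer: -5907/33670 ≈ -0.17544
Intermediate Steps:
H(-19)/(((14*5)*M(0))) + W(44, 50)/(-2405) = (25 - 1*(-19))/(((14*5)*(-4))) + 44/(-2405) = (25 + 19)/((70*(-4))) + 44*(-1/2405) = 44/(-280) - 44/2405 = 44*(-1/280) - 44/2405 = -11/70 - 44/2405 = -5907/33670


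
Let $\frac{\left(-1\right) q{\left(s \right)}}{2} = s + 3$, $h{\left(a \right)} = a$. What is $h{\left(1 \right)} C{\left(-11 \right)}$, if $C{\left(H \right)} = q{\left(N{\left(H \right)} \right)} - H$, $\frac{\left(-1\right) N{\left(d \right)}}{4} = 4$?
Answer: $37$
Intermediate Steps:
$N{\left(d \right)} = -16$ ($N{\left(d \right)} = \left(-4\right) 4 = -16$)
$q{\left(s \right)} = -6 - 2 s$ ($q{\left(s \right)} = - 2 \left(s + 3\right) = - 2 \left(3 + s\right) = -6 - 2 s$)
$C{\left(H \right)} = 26 - H$ ($C{\left(H \right)} = \left(-6 - -32\right) - H = \left(-6 + 32\right) - H = 26 - H$)
$h{\left(1 \right)} C{\left(-11 \right)} = 1 \left(26 - -11\right) = 1 \left(26 + 11\right) = 1 \cdot 37 = 37$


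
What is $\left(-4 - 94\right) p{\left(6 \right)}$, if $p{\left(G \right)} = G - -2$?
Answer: $-784$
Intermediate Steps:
$p{\left(G \right)} = 2 + G$ ($p{\left(G \right)} = G + 2 = 2 + G$)
$\left(-4 - 94\right) p{\left(6 \right)} = \left(-4 - 94\right) \left(2 + 6\right) = \left(-98\right) 8 = -784$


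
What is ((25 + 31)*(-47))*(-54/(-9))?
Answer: -15792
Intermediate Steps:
((25 + 31)*(-47))*(-54/(-9)) = (56*(-47))*(-54*(-1/9)) = -2632*6 = -15792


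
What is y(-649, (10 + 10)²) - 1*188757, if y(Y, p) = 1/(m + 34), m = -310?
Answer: -52096933/276 ≈ -1.8876e+5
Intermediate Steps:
y(Y, p) = -1/276 (y(Y, p) = 1/(-310 + 34) = 1/(-276) = -1/276)
y(-649, (10 + 10)²) - 1*188757 = -1/276 - 1*188757 = -1/276 - 188757 = -52096933/276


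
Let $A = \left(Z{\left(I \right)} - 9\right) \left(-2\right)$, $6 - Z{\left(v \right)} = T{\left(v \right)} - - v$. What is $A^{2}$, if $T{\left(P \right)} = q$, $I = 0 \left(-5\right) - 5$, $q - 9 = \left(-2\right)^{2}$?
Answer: $484$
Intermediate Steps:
$q = 13$ ($q = 9 + \left(-2\right)^{2} = 9 + 4 = 13$)
$I = -5$ ($I = 0 - 5 = -5$)
$T{\left(P \right)} = 13$
$Z{\left(v \right)} = -7 - v$ ($Z{\left(v \right)} = 6 - \left(13 - - v\right) = 6 - \left(13 + v\right) = -7 - v$)
$A = 22$ ($A = \left(\left(-7 - -5\right) - 9\right) \left(-2\right) = \left(\left(-7 + 5\right) - 9\right) \left(-2\right) = \left(-2 - 9\right) \left(-2\right) = \left(-11\right) \left(-2\right) = 22$)
$A^{2} = 22^{2} = 484$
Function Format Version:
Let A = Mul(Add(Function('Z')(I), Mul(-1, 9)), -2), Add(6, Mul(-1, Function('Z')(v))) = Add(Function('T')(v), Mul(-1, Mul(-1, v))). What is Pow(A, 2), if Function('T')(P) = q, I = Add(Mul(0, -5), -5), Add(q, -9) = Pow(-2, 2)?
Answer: 484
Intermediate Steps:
q = 13 (q = Add(9, Pow(-2, 2)) = Add(9, 4) = 13)
I = -5 (I = Add(0, -5) = -5)
Function('T')(P) = 13
Function('Z')(v) = Add(-7, Mul(-1, v)) (Function('Z')(v) = Add(6, Mul(-1, Add(13, Mul(-1, Mul(-1, v))))) = Add(6, Mul(-1, Add(13, v))) = Add(6, Add(-13, Mul(-1, v))) = Add(-7, Mul(-1, v)))
A = 22 (A = Mul(Add(Add(-7, Mul(-1, -5)), Mul(-1, 9)), -2) = Mul(Add(Add(-7, 5), -9), -2) = Mul(Add(-2, -9), -2) = Mul(-11, -2) = 22)
Pow(A, 2) = Pow(22, 2) = 484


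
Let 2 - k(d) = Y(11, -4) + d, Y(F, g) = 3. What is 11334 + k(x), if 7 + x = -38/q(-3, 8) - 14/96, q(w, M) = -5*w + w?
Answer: 181493/16 ≈ 11343.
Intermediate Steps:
q(w, M) = -4*w
x = -165/16 (x = -7 + (-38/((-4*(-3))) - 14/96) = -7 + (-38/12 - 14*1/96) = -7 + (-38*1/12 - 7/48) = -7 + (-19/6 - 7/48) = -7 - 53/16 = -165/16 ≈ -10.313)
k(d) = -1 - d (k(d) = 2 - (3 + d) = 2 + (-3 - d) = -1 - d)
11334 + k(x) = 11334 + (-1 - 1*(-165/16)) = 11334 + (-1 + 165/16) = 11334 + 149/16 = 181493/16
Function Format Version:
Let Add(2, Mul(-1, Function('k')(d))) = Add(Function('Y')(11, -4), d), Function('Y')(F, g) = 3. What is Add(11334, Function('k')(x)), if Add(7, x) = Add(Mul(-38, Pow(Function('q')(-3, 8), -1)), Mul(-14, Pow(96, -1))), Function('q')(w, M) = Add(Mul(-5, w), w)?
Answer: Rational(181493, 16) ≈ 11343.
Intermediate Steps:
Function('q')(w, M) = Mul(-4, w)
x = Rational(-165, 16) (x = Add(-7, Add(Mul(-38, Pow(Mul(-4, -3), -1)), Mul(-14, Pow(96, -1)))) = Add(-7, Add(Mul(-38, Pow(12, -1)), Mul(-14, Rational(1, 96)))) = Add(-7, Add(Mul(-38, Rational(1, 12)), Rational(-7, 48))) = Add(-7, Add(Rational(-19, 6), Rational(-7, 48))) = Add(-7, Rational(-53, 16)) = Rational(-165, 16) ≈ -10.313)
Function('k')(d) = Add(-1, Mul(-1, d)) (Function('k')(d) = Add(2, Mul(-1, Add(3, d))) = Add(2, Add(-3, Mul(-1, d))) = Add(-1, Mul(-1, d)))
Add(11334, Function('k')(x)) = Add(11334, Add(-1, Mul(-1, Rational(-165, 16)))) = Add(11334, Add(-1, Rational(165, 16))) = Add(11334, Rational(149, 16)) = Rational(181493, 16)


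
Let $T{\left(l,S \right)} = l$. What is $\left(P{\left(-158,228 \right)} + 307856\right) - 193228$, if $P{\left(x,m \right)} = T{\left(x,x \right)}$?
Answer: $114470$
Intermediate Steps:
$P{\left(x,m \right)} = x$
$\left(P{\left(-158,228 \right)} + 307856\right) - 193228 = \left(-158 + 307856\right) - 193228 = 307698 - 193228 = 114470$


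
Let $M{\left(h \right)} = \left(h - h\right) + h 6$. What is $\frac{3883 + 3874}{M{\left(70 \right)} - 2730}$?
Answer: $- \frac{7757}{2310} \approx -3.358$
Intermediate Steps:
$M{\left(h \right)} = 6 h$ ($M{\left(h \right)} = 0 + 6 h = 6 h$)
$\frac{3883 + 3874}{M{\left(70 \right)} - 2730} = \frac{3883 + 3874}{6 \cdot 70 - 2730} = \frac{7757}{420 - 2730} = \frac{7757}{-2310} = 7757 \left(- \frac{1}{2310}\right) = - \frac{7757}{2310}$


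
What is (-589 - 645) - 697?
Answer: -1931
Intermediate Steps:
(-589 - 645) - 697 = -1234 - 697 = -1931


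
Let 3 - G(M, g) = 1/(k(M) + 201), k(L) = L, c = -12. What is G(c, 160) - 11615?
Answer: -2194669/189 ≈ -11612.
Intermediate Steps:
G(M, g) = 3 - 1/(201 + M) (G(M, g) = 3 - 1/(M + 201) = 3 - 1/(201 + M))
G(c, 160) - 11615 = (602 + 3*(-12))/(201 - 12) - 11615 = (602 - 36)/189 - 11615 = (1/189)*566 - 11615 = 566/189 - 11615 = -2194669/189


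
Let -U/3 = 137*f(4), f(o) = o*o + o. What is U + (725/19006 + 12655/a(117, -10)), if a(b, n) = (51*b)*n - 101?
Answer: -9338179872675/1136007626 ≈ -8220.2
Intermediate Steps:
f(o) = o + o² (f(o) = o² + o = o + o²)
a(b, n) = -101 + 51*b*n (a(b, n) = 51*b*n - 101 = -101 + 51*b*n)
U = -8220 (U = -411*4*(1 + 4) = -411*4*5 = -411*20 = -3*2740 = -8220)
U + (725/19006 + 12655/a(117, -10)) = -8220 + (725/19006 + 12655/(-101 + 51*117*(-10))) = -8220 + (725*(1/19006) + 12655/(-101 - 59670)) = -8220 + (725/19006 + 12655/(-59771)) = -8220 + (725/19006 + 12655*(-1/59771)) = -8220 + (725/19006 - 12655/59771) = -8220 - 197186955/1136007626 = -9338179872675/1136007626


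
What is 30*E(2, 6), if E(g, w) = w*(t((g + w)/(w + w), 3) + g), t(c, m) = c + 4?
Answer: 1200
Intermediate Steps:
t(c, m) = 4 + c
E(g, w) = w*(4 + g + (g + w)/(2*w)) (E(g, w) = w*((4 + (g + w)/(w + w)) + g) = w*((4 + (g + w)/((2*w))) + g) = w*((4 + (g + w)*(1/(2*w))) + g) = w*((4 + (g + w)/(2*w)) + g) = w*(4 + g + (g + w)/(2*w)))
30*E(2, 6) = 30*((1/2)*2 + (9/2)*6 + 2*6) = 30*(1 + 27 + 12) = 30*40 = 1200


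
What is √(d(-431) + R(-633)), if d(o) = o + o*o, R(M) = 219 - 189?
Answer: 4*√11585 ≈ 430.53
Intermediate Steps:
R(M) = 30
d(o) = o + o²
√(d(-431) + R(-633)) = √(-431*(1 - 431) + 30) = √(-431*(-430) + 30) = √(185330 + 30) = √185360 = 4*√11585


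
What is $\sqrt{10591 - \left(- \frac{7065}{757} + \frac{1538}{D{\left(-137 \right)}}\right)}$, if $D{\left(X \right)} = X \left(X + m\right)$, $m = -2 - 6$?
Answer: $\frac{7 \sqrt{48920304299123730}}{15037805} \approx 102.96$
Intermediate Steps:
$m = -8$ ($m = -2 - 6 = -8$)
$D{\left(X \right)} = X \left(-8 + X\right)$ ($D{\left(X \right)} = X \left(X - 8\right) = X \left(-8 + X\right)$)
$\sqrt{10591 - \left(- \frac{7065}{757} + \frac{1538}{D{\left(-137 \right)}}\right)} = \sqrt{10591 - \left(- \frac{7065}{757} + 1538 \left(- \frac{1}{137 \left(-8 - 137\right)}\right)\right)} = \sqrt{10591 - \left(- \frac{7065}{757} + \frac{1538}{\left(-137\right) \left(-145\right)}\right)} = \sqrt{10591 + \left(\frac{7065}{757} - \frac{1538}{19865}\right)} = \sqrt{10591 + \frac{139181959}{15037805}} = \sqrt{\frac{159404574714}{15037805}} = \frac{7 \sqrt{48920304299123730}}{15037805}$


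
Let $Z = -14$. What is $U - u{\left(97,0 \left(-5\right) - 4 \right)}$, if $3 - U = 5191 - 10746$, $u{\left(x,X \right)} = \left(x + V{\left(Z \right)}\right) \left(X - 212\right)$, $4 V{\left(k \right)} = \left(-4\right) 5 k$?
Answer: $41630$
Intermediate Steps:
$V{\left(k \right)} = - 5 k$ ($V{\left(k \right)} = \frac{\left(-4\right) 5 k}{4} = \frac{\left(-20\right) k}{4} = - 5 k$)
$u{\left(x,X \right)} = \left(-212 + X\right) \left(70 + x\right)$ ($u{\left(x,X \right)} = \left(x - -70\right) \left(X - 212\right) = \left(x + 70\right) \left(-212 + X\right) = \left(70 + x\right) \left(-212 + X\right) = \left(-212 + X\right) \left(70 + x\right)$)
$U = 5558$ ($U = 3 - \left(5191 - 10746\right) = 3 - -5555 = 3 + 5555 = 5558$)
$U - u{\left(97,0 \left(-5\right) - 4 \right)} = 5558 - \left(-14840 - 20564 + 70 \left(0 \left(-5\right) - 4\right) + \left(0 \left(-5\right) - 4\right) 97\right) = 5558 - \left(-14840 - 20564 + 70 \left(0 - 4\right) + \left(0 - 4\right) 97\right) = 5558 - \left(-14840 - 20564 + 70 \left(-4\right) - 388\right) = 5558 - \left(-14840 - 20564 - 280 - 388\right) = 5558 - -36072 = 5558 + 36072 = 41630$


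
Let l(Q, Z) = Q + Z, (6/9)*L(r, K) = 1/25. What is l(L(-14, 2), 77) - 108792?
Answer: -5435747/50 ≈ -1.0872e+5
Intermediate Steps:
L(r, K) = 3/50 (L(r, K) = (3/2)/25 = (3/2)*(1/25) = 3/50)
l(L(-14, 2), 77) - 108792 = (3/50 + 77) - 108792 = 3853/50 - 108792 = -5435747/50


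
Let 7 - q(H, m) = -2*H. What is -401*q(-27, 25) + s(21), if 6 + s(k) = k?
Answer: 18862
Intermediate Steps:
q(H, m) = 7 + 2*H (q(H, m) = 7 - (-2)*H = 7 + 2*H)
s(k) = -6 + k
-401*q(-27, 25) + s(21) = -401*(7 + 2*(-27)) + (-6 + 21) = -401*(7 - 54) + 15 = -401*(-47) + 15 = 18847 + 15 = 18862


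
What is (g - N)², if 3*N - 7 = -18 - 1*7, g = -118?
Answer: 12544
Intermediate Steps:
N = -6 (N = 7/3 + (-18 - 1*7)/3 = 7/3 + (-18 - 7)/3 = 7/3 + (⅓)*(-25) = 7/3 - 25/3 = -6)
(g - N)² = (-118 - 1*(-6))² = (-118 + 6)² = (-112)² = 12544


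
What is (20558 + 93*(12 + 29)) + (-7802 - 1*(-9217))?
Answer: 25786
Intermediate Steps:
(20558 + 93*(12 + 29)) + (-7802 - 1*(-9217)) = (20558 + 93*41) + (-7802 + 9217) = (20558 + 3813) + 1415 = 24371 + 1415 = 25786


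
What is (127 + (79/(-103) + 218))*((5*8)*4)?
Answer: 5672960/103 ≈ 55077.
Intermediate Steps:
(127 + (79/(-103) + 218))*((5*8)*4) = (127 + (79*(-1/103) + 218))*(40*4) = (127 + (-79/103 + 218))*160 = (127 + 22375/103)*160 = (35456/103)*160 = 5672960/103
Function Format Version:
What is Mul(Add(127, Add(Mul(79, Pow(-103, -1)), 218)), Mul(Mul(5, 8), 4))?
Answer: Rational(5672960, 103) ≈ 55077.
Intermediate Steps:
Mul(Add(127, Add(Mul(79, Pow(-103, -1)), 218)), Mul(Mul(5, 8), 4)) = Mul(Add(127, Add(Mul(79, Rational(-1, 103)), 218)), Mul(40, 4)) = Mul(Add(127, Add(Rational(-79, 103), 218)), 160) = Mul(Add(127, Rational(22375, 103)), 160) = Mul(Rational(35456, 103), 160) = Rational(5672960, 103)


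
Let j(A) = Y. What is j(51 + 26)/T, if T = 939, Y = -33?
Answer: -11/313 ≈ -0.035144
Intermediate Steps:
j(A) = -33
j(51 + 26)/T = -33/939 = -33*1/939 = -11/313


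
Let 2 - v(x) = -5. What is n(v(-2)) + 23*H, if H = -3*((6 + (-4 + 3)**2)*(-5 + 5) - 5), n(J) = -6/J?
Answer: 2409/7 ≈ 344.14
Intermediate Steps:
v(x) = 7 (v(x) = 2 - 1*(-5) = 2 + 5 = 7)
H = 15 (H = -3*((6 + (-1)**2)*0 - 5) = -3*((6 + 1)*0 - 5) = -3*(7*0 - 5) = -3*(0 - 5) = -3*(-5) = 15)
n(v(-2)) + 23*H = -6/7 + 23*15 = -6*1/7 + 345 = -6/7 + 345 = 2409/7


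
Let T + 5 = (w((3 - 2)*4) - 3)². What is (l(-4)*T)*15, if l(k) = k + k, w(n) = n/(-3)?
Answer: -4960/3 ≈ -1653.3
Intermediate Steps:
w(n) = -n/3 (w(n) = n*(-⅓) = -n/3)
l(k) = 2*k
T = 124/9 (T = -5 + (-(3 - 2)*4/3 - 3)² = -5 + (-4/3 - 3)² = -5 + (-13/3)² = -5 + 169/9 = 124/9 ≈ 13.778)
(l(-4)*T)*15 = ((2*(-4))*(124/9))*15 = -8*124/9*15 = -992/9*15 = -4960/3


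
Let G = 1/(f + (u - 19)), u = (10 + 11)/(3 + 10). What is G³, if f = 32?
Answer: 2197/6859000 ≈ 0.00032031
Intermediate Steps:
u = 21/13 ≈ 1.6154
G = 13/190 (G = 1/(32 + (21/13 - 19)) = 1/(32 - 226/13) = 1/(190/13) = 13/190 ≈ 0.068421)
G³ = (13/190)³ = 2197/6859000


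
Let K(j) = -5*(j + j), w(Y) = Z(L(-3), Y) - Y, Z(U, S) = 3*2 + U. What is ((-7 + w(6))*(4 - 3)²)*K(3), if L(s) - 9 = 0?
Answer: -60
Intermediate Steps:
L(s) = 9 (L(s) = 9 + 0 = 9)
Z(U, S) = 6 + U
w(Y) = 15 - Y (w(Y) = (6 + 9) - Y = 15 - Y)
K(j) = -10*j
((-7 + w(6))*(4 - 3)²)*K(3) = ((-7 + (15 - 1*6))*(4 - 3)²)*(-10*3) = ((-7 + (15 - 6))*1²)*(-30) = ((-7 + 9)*1)*(-30) = (2*1)*(-30) = 2*(-30) = -60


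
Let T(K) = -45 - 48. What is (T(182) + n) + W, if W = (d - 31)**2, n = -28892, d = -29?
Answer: -25385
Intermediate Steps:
W = 3600 (W = (-29 - 31)**2 = (-60)**2 = 3600)
T(K) = -93
(T(182) + n) + W = (-93 - 28892) + 3600 = -28985 + 3600 = -25385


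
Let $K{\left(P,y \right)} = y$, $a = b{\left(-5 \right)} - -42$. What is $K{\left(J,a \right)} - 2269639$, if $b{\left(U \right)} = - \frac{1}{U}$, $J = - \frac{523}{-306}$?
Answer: $- \frac{11347984}{5} \approx -2.2696 \cdot 10^{6}$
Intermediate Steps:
$J = \frac{523}{306}$ ($J = \left(-523\right) \left(- \frac{1}{306}\right) = \frac{523}{306} \approx 1.7092$)
$a = \frac{211}{5}$ ($a = - \frac{1}{-5} - -42 = \left(-1\right) \left(- \frac{1}{5}\right) + 42 = \frac{1}{5} + 42 = \frac{211}{5} \approx 42.2$)
$K{\left(J,a \right)} - 2269639 = \frac{211}{5} - 2269639 = - \frac{11347984}{5}$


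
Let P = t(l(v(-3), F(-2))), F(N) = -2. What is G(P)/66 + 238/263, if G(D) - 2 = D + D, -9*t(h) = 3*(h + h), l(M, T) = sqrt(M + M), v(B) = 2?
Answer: 23299/26037 ≈ 0.89484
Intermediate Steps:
l(M, T) = sqrt(2)*sqrt(M) (l(M, T) = sqrt(2*M) = sqrt(2)*sqrt(M))
t(h) = -2*h/3 (t(h) = -(h + h)/3 = -2*h/3)
P = -4/3 (P = -2*sqrt(2)*sqrt(2)/3 = -2/3*2 = -4/3 ≈ -1.3333)
G(D) = 2 + 2*D (G(D) = 2 + (D + D) = 2 + 2*D)
G(P)/66 + 238/263 = (2 + 2*(-4/3))/66 + 238/263 = (2 - 8/3)*(1/66) + 238*(1/263) = -2/3*1/66 + 238/263 = -1/99 + 238/263 = 23299/26037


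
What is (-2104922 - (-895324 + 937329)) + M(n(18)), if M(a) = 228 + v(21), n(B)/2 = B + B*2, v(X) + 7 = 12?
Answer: -2146694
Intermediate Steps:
v(X) = 5 (v(X) = -7 + 12 = 5)
n(B) = 6*B (n(B) = 2*(B + B*2) = 2*(B + 2*B) = 2*(3*B) = 6*B)
M(a) = 233 (M(a) = 228 + 5 = 233)
(-2104922 - (-895324 + 937329)) + M(n(18)) = (-2104922 - (-895324 + 937329)) + 233 = (-2104922 - 1*42005) + 233 = (-2104922 - 42005) + 233 = -2146927 + 233 = -2146694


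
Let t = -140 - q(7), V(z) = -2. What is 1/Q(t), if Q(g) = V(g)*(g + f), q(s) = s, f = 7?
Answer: 1/280 ≈ 0.0035714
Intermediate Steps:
t = -147 (t = -140 - 1*7 = -140 - 7 = -147)
Q(g) = -14 - 2*g (Q(g) = -2*(g + 7) = -2*(7 + g) = -14 - 2*g)
1/Q(t) = 1/(-14 - 2*(-147)) = 1/(-14 + 294) = 1/280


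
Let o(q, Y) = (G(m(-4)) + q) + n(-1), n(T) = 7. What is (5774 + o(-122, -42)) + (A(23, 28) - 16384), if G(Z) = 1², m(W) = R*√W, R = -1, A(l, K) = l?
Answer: -10701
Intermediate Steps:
m(W) = -√W
G(Z) = 1
o(q, Y) = 8 + q (o(q, Y) = (1 + q) + 7 = 8 + q)
(5774 + o(-122, -42)) + (A(23, 28) - 16384) = (5774 + (8 - 122)) + (23 - 16384) = (5774 - 114) - 16361 = 5660 - 16361 = -10701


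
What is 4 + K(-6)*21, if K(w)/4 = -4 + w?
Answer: -836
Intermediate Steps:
K(w) = -16 + 4*w (K(w) = 4*(-4 + w) = -16 + 4*w)
4 + K(-6)*21 = 4 + (-16 + 4*(-6))*21 = 4 + (-16 - 24)*21 = 4 - 40*21 = 4 - 840 = -836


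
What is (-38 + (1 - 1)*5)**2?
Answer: 1444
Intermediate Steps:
(-38 + (1 - 1)*5)**2 = (-38 + 0*5)**2 = (-38 + 0)**2 = (-38)**2 = 1444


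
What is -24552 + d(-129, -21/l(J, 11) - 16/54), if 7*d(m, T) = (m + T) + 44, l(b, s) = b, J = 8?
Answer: -5305945/216 ≈ -24565.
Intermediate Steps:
d(m, T) = 44/7 + T/7 + m/7 (d(m, T) = ((m + T) + 44)/7 = ((T + m) + 44)/7 = (44 + T + m)/7 = 44/7 + T/7 + m/7)
-24552 + d(-129, -21/l(J, 11) - 16/54) = -24552 + (44/7 + (-21/8 - 16/54)/7 + (⅐)*(-129)) = -24552 + (44/7 + (-21*⅛ - 16*1/54)/7 - 129/7) = -24552 + (44/7 + (-21/8 - 8/27)/7 - 129/7) = -24552 + (44/7 + (⅐)*(-631/216) - 129/7) = -24552 + (44/7 - 631/1512 - 129/7) = -24552 - 2713/216 = -5305945/216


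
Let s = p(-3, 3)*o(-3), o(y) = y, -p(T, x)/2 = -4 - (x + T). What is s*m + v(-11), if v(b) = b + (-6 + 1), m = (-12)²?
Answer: -3472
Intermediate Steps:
m = 144
p(T, x) = 8 + 2*T + 2*x (p(T, x) = -2*(-4 - (x + T)) = -2*(-4 - (T + x)) = -2*(-4 + (-T - x)) = -2*(-4 - T - x) = 8 + 2*T + 2*x)
s = -24 (s = (8 + 2*(-3) + 2*3)*(-3) = (8 - 6 + 6)*(-3) = 8*(-3) = -24)
v(b) = -5 + b (v(b) = b - 5 = -5 + b)
s*m + v(-11) = -24*144 + (-5 - 11) = -3456 - 16 = -3472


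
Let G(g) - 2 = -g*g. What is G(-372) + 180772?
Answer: 42390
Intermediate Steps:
G(g) = 2 - g² (G(g) = 2 - g*g = 2 - g²)
G(-372) + 180772 = (2 - 1*(-372)²) + 180772 = (2 - 1*138384) + 180772 = (2 - 138384) + 180772 = -138382 + 180772 = 42390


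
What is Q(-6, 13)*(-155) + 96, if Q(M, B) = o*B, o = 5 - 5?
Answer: 96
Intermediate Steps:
o = 0
Q(M, B) = 0 (Q(M, B) = 0*B = 0)
Q(-6, 13)*(-155) + 96 = 0*(-155) + 96 = 0 + 96 = 96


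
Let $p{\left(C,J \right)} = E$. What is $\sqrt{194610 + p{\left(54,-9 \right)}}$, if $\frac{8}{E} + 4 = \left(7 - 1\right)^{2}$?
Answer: $\frac{\sqrt{778441}}{2} \approx 441.15$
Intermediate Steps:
$E = \frac{1}{4}$ ($E = \frac{8}{-4 + \left(7 - 1\right)^{2}} = \frac{8}{-4 + 6^{2}} = \frac{8}{-4 + 36} = \frac{8}{32} = 8 \cdot \frac{1}{32} = \frac{1}{4} \approx 0.25$)
$p{\left(C,J \right)} = \frac{1}{4}$
$\sqrt{194610 + p{\left(54,-9 \right)}} = \sqrt{194610 + \frac{1}{4}} = \sqrt{\frac{778441}{4}} = \frac{\sqrt{778441}}{2}$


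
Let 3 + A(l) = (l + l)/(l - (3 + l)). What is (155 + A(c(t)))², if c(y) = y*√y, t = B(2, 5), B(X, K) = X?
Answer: 207968/9 - 1216*√2/3 ≈ 22534.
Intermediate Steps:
t = 2
c(y) = y^(3/2)
A(l) = -3 - 2*l/3 (A(l) = -3 + (l + l)/(l - (3 + l)) = -3 + (2*l)/(l + (-3 - l)) = -3 + (2*l)/(-3) = -3 + (2*l)*(-⅓) = -3 - 2*l/3)
(155 + A(c(t)))² = (155 + (-3 - 4*√2/3))² = (152 - 4*√2/3)²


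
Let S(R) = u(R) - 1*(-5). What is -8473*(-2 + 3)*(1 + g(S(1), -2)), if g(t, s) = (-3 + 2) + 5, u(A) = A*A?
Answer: -42365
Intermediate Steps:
u(A) = A²
S(R) = 5 + R² (S(R) = R² - 1*(-5) = R² + 5 = 5 + R²)
g(t, s) = 4 (g(t, s) = -1 + 5 = 4)
-8473*(-2 + 3)*(1 + g(S(1), -2)) = -8473*(-2 + 3)*(1 + 4) = -8473*5 = -42365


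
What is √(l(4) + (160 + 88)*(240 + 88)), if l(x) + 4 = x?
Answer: 8*√1271 ≈ 285.21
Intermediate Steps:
l(x) = -4 + x
√(l(4) + (160 + 88)*(240 + 88)) = √((-4 + 4) + (160 + 88)*(240 + 88)) = √(0 + 248*328) = √(0 + 81344) = √81344 = 8*√1271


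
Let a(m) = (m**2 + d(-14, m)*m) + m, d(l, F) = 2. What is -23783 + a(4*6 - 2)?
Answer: -23233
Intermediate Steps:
a(m) = m**2 + 3*m (a(m) = (m**2 + 2*m) + m = m**2 + 3*m)
-23783 + a(4*6 - 2) = -23783 + (4*6 - 2)*(3 + (4*6 - 2)) = -23783 + (24 - 2)*(3 + (24 - 2)) = -23783 + 22*(3 + 22) = -23783 + 22*25 = -23783 + 550 = -23233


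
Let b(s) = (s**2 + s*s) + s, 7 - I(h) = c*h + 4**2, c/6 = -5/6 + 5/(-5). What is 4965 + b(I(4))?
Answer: 7450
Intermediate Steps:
c = -11 (c = 6*(-5/6 + 5/(-5)) = 6*(-5*1/6 + 5*(-1/5)) = 6*(-5/6 - 1) = 6*(-11/6) = -11)
I(h) = -9 + 11*h (I(h) = 7 - (-11*h + 4**2) = 7 - (-11*h + 16) = 7 - (16 - 11*h) = 7 + (-16 + 11*h) = -9 + 11*h)
b(s) = s + 2*s**2 (b(s) = (s**2 + s**2) + s = 2*s**2 + s = s + 2*s**2)
4965 + b(I(4)) = 4965 + (-9 + 11*4)*(1 + 2*(-9 + 11*4)) = 4965 + (-9 + 44)*(1 + 2*(-9 + 44)) = 4965 + 35*(1 + 2*35) = 4965 + 35*(1 + 70) = 4965 + 35*71 = 4965 + 2485 = 7450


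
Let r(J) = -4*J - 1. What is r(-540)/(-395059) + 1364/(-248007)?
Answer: -1074307589/97977397413 ≈ -0.010965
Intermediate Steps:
r(J) = -1 - 4*J
r(-540)/(-395059) + 1364/(-248007) = (-1 - 4*(-540))/(-395059) + 1364/(-248007) = (-1 + 2160)*(-1/395059) + 1364*(-1/248007) = 2159*(-1/395059) - 1364/248007 = -2159/395059 - 1364/248007 = -1074307589/97977397413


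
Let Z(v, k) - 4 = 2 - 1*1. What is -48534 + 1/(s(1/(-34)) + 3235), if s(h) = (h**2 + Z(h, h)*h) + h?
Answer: -181490804882/3739457 ≈ -48534.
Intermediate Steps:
Z(v, k) = 5 (Z(v, k) = 4 + (2 - 1*1) = 4 + (2 - 1) = 4 + 1 = 5)
s(h) = h**2 + 6*h (s(h) = (h**2 + 5*h) + h = h**2 + 6*h)
-48534 + 1/(s(1/(-34)) + 3235) = -48534 + 1/((6 + 1/(-34))/(-34) + 3235) = -48534 + 1/(-(6 - 1/34)/34 + 3235) = -48534 + 1/(-1/34*203/34 + 3235) = -48534 + 1/(-203/1156 + 3235) = -48534 + 1/(3739457/1156) = -48534 + 1156/3739457 = -181490804882/3739457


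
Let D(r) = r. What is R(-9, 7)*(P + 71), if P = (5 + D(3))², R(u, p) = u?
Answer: -1215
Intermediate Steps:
P = 64 (P = (5 + 3)² = 8² = 64)
R(-9, 7)*(P + 71) = -9*(64 + 71) = -9*135 = -1215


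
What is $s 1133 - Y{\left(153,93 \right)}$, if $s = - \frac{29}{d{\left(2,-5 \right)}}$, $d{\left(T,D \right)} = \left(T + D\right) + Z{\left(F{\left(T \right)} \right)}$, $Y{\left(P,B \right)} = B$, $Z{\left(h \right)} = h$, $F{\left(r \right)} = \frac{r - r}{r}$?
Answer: $\frac{32578}{3} \approx 10859.0$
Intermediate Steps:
$F{\left(r \right)} = 0$ ($F{\left(r \right)} = \frac{0}{r} = 0$)
$d{\left(T,D \right)} = D + T$ ($d{\left(T,D \right)} = \left(T + D\right) + 0 = \left(D + T\right) + 0 = D + T$)
$s = \frac{29}{3}$ ($s = - \frac{29}{-5 + 2} = - \frac{29}{-3} = \left(-29\right) \left(- \frac{1}{3}\right) = \frac{29}{3} \approx 9.6667$)
$s 1133 - Y{\left(153,93 \right)} = \frac{29}{3} \cdot 1133 - 93 = \frac{32857}{3} - 93 = \frac{32578}{3}$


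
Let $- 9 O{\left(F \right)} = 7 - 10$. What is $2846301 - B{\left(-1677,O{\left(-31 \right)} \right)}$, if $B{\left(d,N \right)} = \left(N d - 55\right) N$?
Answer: $\frac{8539517}{3} \approx 2.8465 \cdot 10^{6}$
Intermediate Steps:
$O{\left(F \right)} = \frac{1}{3}$ ($O{\left(F \right)} = - \frac{7 - 10}{9} = \left(- \frac{1}{9}\right) \left(-3\right) = \frac{1}{3}$)
$B{\left(d,N \right)} = N \left(-55 + N d\right)$ ($B{\left(d,N \right)} = \left(-55 + N d\right) N = N \left(-55 + N d\right)$)
$2846301 - B{\left(-1677,O{\left(-31 \right)} \right)} = 2846301 - \frac{-55 + \frac{1}{3} \left(-1677\right)}{3} = 2846301 - \frac{-55 - 559}{3} = 2846301 - \frac{1}{3} \left(-614\right) = 2846301 - - \frac{614}{3} = 2846301 + \frac{614}{3} = \frac{8539517}{3}$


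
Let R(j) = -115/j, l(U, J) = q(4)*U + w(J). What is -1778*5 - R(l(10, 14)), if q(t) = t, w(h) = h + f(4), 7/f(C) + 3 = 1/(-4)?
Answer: -5990365/674 ≈ -8887.8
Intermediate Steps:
f(C) = -28/13 (f(C) = 7/(-3 + 1/(-4)) = 7/(-3 - ¼) = 7/(-13/4) = 7*(-4/13) = -28/13)
w(h) = -28/13 + h (w(h) = h - 28/13 = -28/13 + h)
l(U, J) = -28/13 + J + 4*U (l(U, J) = 4*U + (-28/13 + J) = -28/13 + J + 4*U)
-1778*5 - R(l(10, 14)) = -1778*5 - (-115)/(-28/13 + 14 + 4*10) = -8890 - (-115)/(-28/13 + 14 + 40) = -8890 - (-115)/674/13 = -8890 - (-115)*13/674 = -8890 - 1*(-1495/674) = -8890 + 1495/674 = -5990365/674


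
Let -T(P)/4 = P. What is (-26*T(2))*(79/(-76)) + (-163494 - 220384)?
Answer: -7297790/19 ≈ -3.8409e+5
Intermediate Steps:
T(P) = -4*P
(-26*T(2))*(79/(-76)) + (-163494 - 220384) = (-(-104)*2)*(79/(-76)) + (-163494 - 220384) = (-26*(-8))*(79*(-1/76)) - 383878 = 208*(-79/76) - 383878 = -4108/19 - 383878 = -7297790/19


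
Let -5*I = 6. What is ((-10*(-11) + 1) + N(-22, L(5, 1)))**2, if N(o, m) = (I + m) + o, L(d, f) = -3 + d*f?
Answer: 201601/25 ≈ 8064.0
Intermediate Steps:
I = -6/5 (I = -1/5*6 = -6/5 ≈ -1.2000)
N(o, m) = -6/5 + m + o (N(o, m) = (-6/5 + m) + o = -6/5 + m + o)
((-10*(-11) + 1) + N(-22, L(5, 1)))**2 = ((-10*(-11) + 1) + (-6/5 + (-3 + 5*1) - 22))**2 = ((110 + 1) + (-6/5 + (-3 + 5) - 22))**2 = (111 + (-6/5 + 2 - 22))**2 = (111 - 106/5)**2 = (449/5)**2 = 201601/25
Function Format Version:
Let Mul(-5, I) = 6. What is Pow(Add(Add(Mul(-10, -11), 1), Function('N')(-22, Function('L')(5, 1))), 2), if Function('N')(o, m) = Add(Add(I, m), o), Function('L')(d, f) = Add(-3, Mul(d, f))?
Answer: Rational(201601, 25) ≈ 8064.0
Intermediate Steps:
I = Rational(-6, 5) (I = Mul(Rational(-1, 5), 6) = Rational(-6, 5) ≈ -1.2000)
Function('N')(o, m) = Add(Rational(-6, 5), m, o) (Function('N')(o, m) = Add(Add(Rational(-6, 5), m), o) = Add(Rational(-6, 5), m, o))
Pow(Add(Add(Mul(-10, -11), 1), Function('N')(-22, Function('L')(5, 1))), 2) = Pow(Add(Add(Mul(-10, -11), 1), Add(Rational(-6, 5), Add(-3, Mul(5, 1)), -22)), 2) = Pow(Add(Add(110, 1), Add(Rational(-6, 5), Add(-3, 5), -22)), 2) = Pow(Add(111, Add(Rational(-6, 5), 2, -22)), 2) = Pow(Add(111, Rational(-106, 5)), 2) = Pow(Rational(449, 5), 2) = Rational(201601, 25)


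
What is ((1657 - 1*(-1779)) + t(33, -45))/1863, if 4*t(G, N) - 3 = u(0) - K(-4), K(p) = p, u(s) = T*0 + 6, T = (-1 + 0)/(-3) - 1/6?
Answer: 13757/7452 ≈ 1.8461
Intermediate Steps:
T = ⅙ (T = -1*(-⅓) - 1*⅙ = ⅓ - ⅙ = ⅙ ≈ 0.16667)
u(s) = 6 (u(s) = (⅙)*0 + 6 = 0 + 6 = 6)
t(G, N) = 13/4 (t(G, N) = ¾ + (6 - 1*(-4))/4 = ¾ + (6 + 4)/4 = ¾ + (¼)*10 = ¾ + 5/2 = 13/4)
((1657 - 1*(-1779)) + t(33, -45))/1863 = ((1657 - 1*(-1779)) + 13/4)/1863 = ((1657 + 1779) + 13/4)*(1/1863) = (3436 + 13/4)*(1/1863) = (13757/4)*(1/1863) = 13757/7452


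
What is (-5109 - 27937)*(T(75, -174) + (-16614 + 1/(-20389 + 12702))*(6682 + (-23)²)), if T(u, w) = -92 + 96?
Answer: 30433049345231806/7687 ≈ 3.9590e+12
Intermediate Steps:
T(u, w) = 4
(-5109 - 27937)*(T(75, -174) + (-16614 + 1/(-20389 + 12702))*(6682 + (-23)²)) = (-5109 - 27937)*(4 + (-16614 + 1/(-20389 + 12702))*(6682 + (-23)²)) = -33046*(4 + (-16614 + 1/(-7687))*(6682 + 529)) = -33046*(4 + (-16614 - 1/7687)*7211) = -33046*(4 - 127711819/7687*7211) = -33046*(4 - 920929926809/7687) = -33046*(-920929896061/7687) = 30433049345231806/7687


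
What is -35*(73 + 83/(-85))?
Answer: -42854/17 ≈ -2520.8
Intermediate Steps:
-35*(73 + 83/(-85)) = -35*(73 + 83*(-1/85)) = -35*(73 - 83/85) = -35*6122/85 = -42854/17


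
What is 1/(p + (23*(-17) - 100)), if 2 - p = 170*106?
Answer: -1/18509 ≈ -5.4028e-5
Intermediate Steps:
p = -18018 (p = 2 - 170*106 = 2 - 1*18020 = 2 - 18020 = -18018)
1/(p + (23*(-17) - 100)) = 1/(-18018 + (23*(-17) - 100)) = 1/(-18018 + (-391 - 100)) = 1/(-18018 - 491) = 1/(-18509) = -1/18509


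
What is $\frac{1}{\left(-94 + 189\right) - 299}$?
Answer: $- \frac{1}{204} \approx -0.004902$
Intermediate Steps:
$\frac{1}{\left(-94 + 189\right) - 299} = \frac{1}{95 - 299} = \frac{1}{-204} = - \frac{1}{204}$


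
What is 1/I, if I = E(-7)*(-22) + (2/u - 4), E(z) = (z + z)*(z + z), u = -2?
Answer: -1/4317 ≈ -0.00023164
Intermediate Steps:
E(z) = 4*z² (E(z) = (2*z)*(2*z) = 4*z²)
I = -4317 (I = (4*(-7)²)*(-22) + (2/(-2) - 4) = (4*49)*(-22) + (2*(-½) - 4) = 196*(-22) + (-1 - 4) = -4312 - 5 = -4317)
1/I = 1/(-4317) = -1/4317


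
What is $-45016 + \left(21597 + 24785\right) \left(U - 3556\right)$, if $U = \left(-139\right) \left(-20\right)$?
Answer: $-36037448$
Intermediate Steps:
$U = 2780$
$-45016 + \left(21597 + 24785\right) \left(U - 3556\right) = -45016 + \left(21597 + 24785\right) \left(2780 - 3556\right) = -45016 + 46382 \left(-776\right) = -45016 - 35992432 = -36037448$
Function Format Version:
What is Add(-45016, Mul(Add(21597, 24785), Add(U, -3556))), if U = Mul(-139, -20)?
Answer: -36037448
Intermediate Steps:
U = 2780
Add(-45016, Mul(Add(21597, 24785), Add(U, -3556))) = Add(-45016, Mul(Add(21597, 24785), Add(2780, -3556))) = Add(-45016, Mul(46382, -776)) = Add(-45016, -35992432) = -36037448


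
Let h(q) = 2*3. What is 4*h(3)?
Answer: 24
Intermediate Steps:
h(q) = 6
4*h(3) = 4*6 = 24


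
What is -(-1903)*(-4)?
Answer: -7612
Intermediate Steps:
-(-1903)*(-4) = -1903*4 = -7612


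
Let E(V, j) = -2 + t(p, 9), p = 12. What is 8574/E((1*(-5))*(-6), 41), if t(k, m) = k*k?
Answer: 4287/71 ≈ 60.380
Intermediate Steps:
t(k, m) = k**2
E(V, j) = 142 (E(V, j) = -2 + 12**2 = -2 + 144 = 142)
8574/E((1*(-5))*(-6), 41) = 8574/142 = 8574*(1/142) = 4287/71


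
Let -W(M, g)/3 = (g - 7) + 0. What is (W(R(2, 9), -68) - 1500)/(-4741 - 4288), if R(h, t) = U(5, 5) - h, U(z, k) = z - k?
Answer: 1275/9029 ≈ 0.14121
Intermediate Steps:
R(h, t) = -h (R(h, t) = (5 - 1*5) - h = (5 - 5) - h = 0 - h = -h)
W(M, g) = 21 - 3*g (W(M, g) = -3*((g - 7) + 0) = -3*((-7 + g) + 0) = -3*(-7 + g) = 21 - 3*g)
(W(R(2, 9), -68) - 1500)/(-4741 - 4288) = ((21 - 3*(-68)) - 1500)/(-4741 - 4288) = ((21 + 204) - 1500)/(-9029) = (225 - 1500)*(-1/9029) = -1275*(-1/9029) = 1275/9029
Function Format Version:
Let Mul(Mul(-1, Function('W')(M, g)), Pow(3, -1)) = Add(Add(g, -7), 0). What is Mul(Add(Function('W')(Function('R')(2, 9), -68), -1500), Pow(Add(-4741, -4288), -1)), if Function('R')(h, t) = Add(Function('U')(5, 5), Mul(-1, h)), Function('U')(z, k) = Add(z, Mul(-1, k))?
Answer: Rational(1275, 9029) ≈ 0.14121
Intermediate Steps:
Function('R')(h, t) = Mul(-1, h) (Function('R')(h, t) = Add(Add(5, Mul(-1, 5)), Mul(-1, h)) = Add(Add(5, -5), Mul(-1, h)) = Add(0, Mul(-1, h)) = Mul(-1, h))
Function('W')(M, g) = Add(21, Mul(-3, g)) (Function('W')(M, g) = Mul(-3, Add(Add(g, -7), 0)) = Mul(-3, Add(Add(-7, g), 0)) = Mul(-3, Add(-7, g)) = Add(21, Mul(-3, g)))
Mul(Add(Function('W')(Function('R')(2, 9), -68), -1500), Pow(Add(-4741, -4288), -1)) = Mul(Add(Add(21, Mul(-3, -68)), -1500), Pow(Add(-4741, -4288), -1)) = Mul(Add(Add(21, 204), -1500), Pow(-9029, -1)) = Mul(Add(225, -1500), Rational(-1, 9029)) = Mul(-1275, Rational(-1, 9029)) = Rational(1275, 9029)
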